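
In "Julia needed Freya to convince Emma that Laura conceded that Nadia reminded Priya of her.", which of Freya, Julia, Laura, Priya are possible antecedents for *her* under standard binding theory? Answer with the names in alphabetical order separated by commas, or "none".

Freya, Julia, Laura

*her* is a pronoun; Principle B requires it to be free in its binding domain — the clause headed by 'reminded'.
— Freya: subject of the clause headed by 'convince'; c-commands the pronoun but lies outside its binding domain — allowed.
— Julia: subject of the matrix clause; c-commands the pronoun but lies outside its binding domain — allowed.
— Laura: subject of the clause headed by 'conceded'; c-commands the pronoun but lies outside its binding domain — allowed.
— Priya: object of the clause headed by 'reminded'; c-commands the pronoun within its binding domain — blocked (Principle B).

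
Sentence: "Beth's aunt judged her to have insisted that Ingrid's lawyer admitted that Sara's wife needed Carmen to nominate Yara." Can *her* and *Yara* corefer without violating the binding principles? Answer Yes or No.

*Yara* is an R-expression; Principle C requires it to be free (not bound by any c-commanding expression).
— her: subject of the clause headed by 'insisted'; the pronoun c-commands the R-expression — coreference blocked (Principle C).

No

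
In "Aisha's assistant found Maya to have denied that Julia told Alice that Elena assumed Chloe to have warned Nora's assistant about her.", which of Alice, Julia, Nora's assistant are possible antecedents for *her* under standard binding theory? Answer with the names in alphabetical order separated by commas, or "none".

*her* is a pronoun; Principle B requires it to be free in its binding domain — the clause headed by 'warned'.
— Alice: object of the clause headed by 'told'; c-commands the pronoun but lies outside its binding domain — allowed.
— Julia: subject of the clause headed by 'told'; c-commands the pronoun but lies outside its binding domain — allowed.
— Nora's assistant: object of the clause headed by 'warned'; c-commands the pronoun within its binding domain — blocked (Principle B).

Alice, Julia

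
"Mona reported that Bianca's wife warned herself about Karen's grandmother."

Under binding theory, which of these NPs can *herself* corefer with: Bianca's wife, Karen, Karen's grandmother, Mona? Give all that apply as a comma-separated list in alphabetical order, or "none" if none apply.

Bianca's wife

*herself* is a reflexive; Principle A requires it to be bound within its binding domain — the clause headed by 'warned'.
— Bianca's wife: subject of the clause headed by 'warned'; c-commands the reflexive within its binding domain — allowed (Principle A).
— Karen: possessor inside the second object DP of the clause headed by 'warned'; does not c-command the reflexive — cannot bind it (Principle A).
— Karen's grandmother: second object of the clause headed by 'warned'; does not c-command the reflexive — cannot bind it (Principle A).
— Mona: subject of the matrix clause; c-commands the reflexive but lies outside its binding domain — cannot bind it (Principle A).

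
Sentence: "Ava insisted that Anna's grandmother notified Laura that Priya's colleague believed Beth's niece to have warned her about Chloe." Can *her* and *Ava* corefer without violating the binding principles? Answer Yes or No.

Yes

*Ava* is an R-expression; Principle C requires it to be free (not bound by any c-commanding expression).
— her: object of the clause headed by 'warned'; the pronoun does not c-command the R-expression — coreference allowed.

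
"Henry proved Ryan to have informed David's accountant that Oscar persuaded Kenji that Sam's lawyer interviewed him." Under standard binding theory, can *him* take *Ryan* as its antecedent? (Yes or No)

*him* is a pronoun; Principle B requires it to be free in its binding domain — the clause headed by 'interviewed'.
— Ryan: subject of the clause headed by 'informed'; c-commands the pronoun but lies outside its binding domain — allowed.

Yes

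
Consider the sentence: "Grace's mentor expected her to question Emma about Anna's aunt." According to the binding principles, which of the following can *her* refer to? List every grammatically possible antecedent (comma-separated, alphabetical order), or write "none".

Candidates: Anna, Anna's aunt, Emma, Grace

Grace

*her* is a pronoun; Principle B requires it to be free in its binding domain — the matrix clause.
— Anna: possessor inside the second object DP of the clause headed by 'question'; is c-commanded by the pronoun; coreference would bind this R-expression — blocked (Principle C).
— Anna's aunt: second object of the clause headed by 'question'; is c-commanded by the pronoun; coreference would bind this R-expression — blocked (Principle C).
— Emma: object of the clause headed by 'question'; is c-commanded by the pronoun; coreference would bind this R-expression — blocked (Principle C).
— Grace: possessor inside the subject DP of the matrix clause; does not c-command the pronoun — Principle B does not apply; allowed.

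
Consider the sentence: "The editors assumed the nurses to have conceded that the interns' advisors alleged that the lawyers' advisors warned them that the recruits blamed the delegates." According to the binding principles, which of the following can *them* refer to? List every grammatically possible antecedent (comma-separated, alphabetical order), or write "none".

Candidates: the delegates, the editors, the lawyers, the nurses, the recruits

*them* is a pronoun; Principle B requires it to be free in its binding domain — the clause headed by 'warned'.
— the delegates: object of the clause headed by 'blamed'; is c-commanded by the pronoun; coreference would bind this R-expression — blocked (Principle C).
— the editors: subject of the matrix clause; c-commands the pronoun but lies outside its binding domain — allowed.
— the lawyers: possessor inside the subject DP of the clause headed by 'warned'; does not c-command the pronoun — Principle B does not apply; allowed.
— the nurses: subject of the clause headed by 'conceded'; c-commands the pronoun but lies outside its binding domain — allowed.
— the recruits: subject of the clause headed by 'blamed'; is c-commanded by the pronoun; coreference would bind this R-expression — blocked (Principle C).

the editors, the lawyers, the nurses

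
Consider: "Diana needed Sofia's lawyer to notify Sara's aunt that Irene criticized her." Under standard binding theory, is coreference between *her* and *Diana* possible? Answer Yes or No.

*Diana* is an R-expression; Principle C requires it to be free (not bound by any c-commanding expression).
— her: object of the clause headed by 'criticized'; the pronoun does not c-command the R-expression — coreference allowed.

Yes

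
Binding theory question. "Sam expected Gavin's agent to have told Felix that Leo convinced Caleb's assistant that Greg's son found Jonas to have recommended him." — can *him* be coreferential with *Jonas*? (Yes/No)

*him* is a pronoun; Principle B requires it to be free in its binding domain — the clause headed by 'recommended'.
— Jonas: subject of the clause headed by 'recommended'; c-commands the pronoun within its binding domain — blocked (Principle B).

No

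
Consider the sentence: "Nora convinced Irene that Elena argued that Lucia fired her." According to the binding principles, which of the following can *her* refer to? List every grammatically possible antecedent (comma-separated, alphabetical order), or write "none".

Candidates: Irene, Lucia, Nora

*her* is a pronoun; Principle B requires it to be free in its binding domain — the clause headed by 'fired'.
— Irene: object of the matrix clause; c-commands the pronoun but lies outside its binding domain — allowed.
— Lucia: subject of the clause headed by 'fired'; c-commands the pronoun within its binding domain — blocked (Principle B).
— Nora: subject of the matrix clause; c-commands the pronoun but lies outside its binding domain — allowed.

Irene, Nora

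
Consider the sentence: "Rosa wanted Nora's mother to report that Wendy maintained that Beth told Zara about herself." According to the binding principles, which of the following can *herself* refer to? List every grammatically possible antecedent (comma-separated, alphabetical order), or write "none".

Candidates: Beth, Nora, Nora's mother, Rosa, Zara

*herself* is a reflexive; Principle A requires it to be bound within its binding domain — the clause headed by 'told'.
— Beth: subject of the clause headed by 'told'; c-commands the reflexive within its binding domain — allowed (Principle A).
— Nora: possessor inside the subject DP of the clause headed by 'report'; does not c-command the reflexive — cannot bind it (Principle A).
— Nora's mother: subject of the clause headed by 'report'; c-commands the reflexive but lies outside its binding domain — cannot bind it (Principle A).
— Rosa: subject of the matrix clause; c-commands the reflexive but lies outside its binding domain — cannot bind it (Principle A).
— Zara: object of the clause headed by 'told'; c-commands the reflexive within its binding domain — allowed (Principle A).

Beth, Zara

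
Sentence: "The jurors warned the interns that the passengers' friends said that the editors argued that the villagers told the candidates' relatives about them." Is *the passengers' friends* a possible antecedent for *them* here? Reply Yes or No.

*them* is a pronoun; Principle B requires it to be free in its binding domain — the clause headed by 'told'.
— the passengers' friends: subject of the clause headed by 'said'; c-commands the pronoun but lies outside its binding domain — allowed.

Yes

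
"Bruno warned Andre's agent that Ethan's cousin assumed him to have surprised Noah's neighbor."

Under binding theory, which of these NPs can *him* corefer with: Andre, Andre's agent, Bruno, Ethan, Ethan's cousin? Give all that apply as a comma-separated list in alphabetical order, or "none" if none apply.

Andre, Andre's agent, Bruno, Ethan

*him* is a pronoun; Principle B requires it to be free in its binding domain — the clause headed by 'assumed'.
— Andre: possessor inside the object DP of the matrix clause; does not c-command the pronoun — Principle B does not apply; allowed.
— Andre's agent: object of the matrix clause; c-commands the pronoun but lies outside its binding domain — allowed.
— Bruno: subject of the matrix clause; c-commands the pronoun but lies outside its binding domain — allowed.
— Ethan: possessor inside the subject DP of the clause headed by 'assumed'; does not c-command the pronoun — Principle B does not apply; allowed.
— Ethan's cousin: subject of the clause headed by 'assumed'; c-commands the pronoun within its binding domain — blocked (Principle B).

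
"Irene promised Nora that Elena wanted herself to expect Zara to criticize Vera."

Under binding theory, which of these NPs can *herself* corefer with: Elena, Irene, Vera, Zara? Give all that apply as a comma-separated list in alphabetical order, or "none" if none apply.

Elena

*herself* is a reflexive; Principle A requires it to be bound within its binding domain — the clause headed by 'wanted'.
— Elena: subject of the clause headed by 'wanted'; c-commands the reflexive within its binding domain — allowed (Principle A).
— Irene: subject of the matrix clause; c-commands the reflexive but lies outside its binding domain — cannot bind it (Principle A).
— Vera: object of the clause headed by 'criticize'; does not c-command the reflexive — cannot bind it (Principle A).
— Zara: subject of the clause headed by 'criticize'; does not c-command the reflexive — cannot bind it (Principle A).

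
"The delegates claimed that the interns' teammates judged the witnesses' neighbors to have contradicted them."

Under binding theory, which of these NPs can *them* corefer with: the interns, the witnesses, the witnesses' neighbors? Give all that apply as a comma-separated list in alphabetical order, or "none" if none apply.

*them* is a pronoun; Principle B requires it to be free in its binding domain — the clause headed by 'contradicted'.
— the interns: possessor inside the subject DP of the clause headed by 'judged'; does not c-command the pronoun — Principle B does not apply; allowed.
— the witnesses: possessor inside the subject DP of the clause headed by 'contradicted'; does not c-command the pronoun — Principle B does not apply; allowed.
— the witnesses' neighbors: subject of the clause headed by 'contradicted'; c-commands the pronoun within its binding domain — blocked (Principle B).

the interns, the witnesses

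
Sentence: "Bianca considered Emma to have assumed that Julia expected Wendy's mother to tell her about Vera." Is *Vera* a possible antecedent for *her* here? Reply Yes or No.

*her* is a pronoun; Principle B requires it to be free in its binding domain — the clause headed by 'tell'.
— Vera: second object of the clause headed by 'tell'; is c-commanded by the pronoun; coreference would bind this R-expression — blocked (Principle C).

No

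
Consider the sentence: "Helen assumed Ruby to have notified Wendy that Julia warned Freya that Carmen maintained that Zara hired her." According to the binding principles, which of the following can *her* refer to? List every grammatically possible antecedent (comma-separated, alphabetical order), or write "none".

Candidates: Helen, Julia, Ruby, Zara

Helen, Julia, Ruby

*her* is a pronoun; Principle B requires it to be free in its binding domain — the clause headed by 'hired'.
— Helen: subject of the matrix clause; c-commands the pronoun but lies outside its binding domain — allowed.
— Julia: subject of the clause headed by 'warned'; c-commands the pronoun but lies outside its binding domain — allowed.
— Ruby: subject of the clause headed by 'notified'; c-commands the pronoun but lies outside its binding domain — allowed.
— Zara: subject of the clause headed by 'hired'; c-commands the pronoun within its binding domain — blocked (Principle B).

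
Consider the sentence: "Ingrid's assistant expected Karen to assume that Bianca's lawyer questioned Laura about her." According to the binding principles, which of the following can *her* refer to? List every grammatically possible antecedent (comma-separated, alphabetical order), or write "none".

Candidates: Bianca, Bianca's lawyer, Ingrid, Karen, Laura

Bianca, Ingrid, Karen

*her* is a pronoun; Principle B requires it to be free in its binding domain — the clause headed by 'questioned'.
— Bianca: possessor inside the subject DP of the clause headed by 'questioned'; does not c-command the pronoun — Principle B does not apply; allowed.
— Bianca's lawyer: subject of the clause headed by 'questioned'; c-commands the pronoun within its binding domain — blocked (Principle B).
— Ingrid: possessor inside the subject DP of the matrix clause; does not c-command the pronoun — Principle B does not apply; allowed.
— Karen: subject of the clause headed by 'assume'; c-commands the pronoun but lies outside its binding domain — allowed.
— Laura: object of the clause headed by 'questioned'; c-commands the pronoun within its binding domain — blocked (Principle B).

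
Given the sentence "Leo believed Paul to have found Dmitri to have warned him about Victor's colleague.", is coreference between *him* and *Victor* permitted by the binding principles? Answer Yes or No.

*him* is a pronoun; Principle B requires it to be free in its binding domain — the clause headed by 'warned'.
— Victor: possessor inside the second object DP of the clause headed by 'warned'; is c-commanded by the pronoun; coreference would bind this R-expression — blocked (Principle C).

No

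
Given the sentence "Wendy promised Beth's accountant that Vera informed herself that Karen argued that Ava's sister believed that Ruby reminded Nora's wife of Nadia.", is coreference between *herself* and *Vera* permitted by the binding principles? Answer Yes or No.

Yes

*herself* is a reflexive; Principle A requires it to be bound within its binding domain — the clause headed by 'informed'.
— Vera: subject of the clause headed by 'informed'; c-commands the reflexive within its binding domain — allowed (Principle A).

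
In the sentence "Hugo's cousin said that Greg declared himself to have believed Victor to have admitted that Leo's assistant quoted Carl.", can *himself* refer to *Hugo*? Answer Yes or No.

*himself* is a reflexive; Principle A requires it to be bound within its binding domain — the clause headed by 'declared'.
— Hugo: possessor inside the subject DP of the matrix clause; does not c-command the reflexive — cannot bind it (Principle A).

No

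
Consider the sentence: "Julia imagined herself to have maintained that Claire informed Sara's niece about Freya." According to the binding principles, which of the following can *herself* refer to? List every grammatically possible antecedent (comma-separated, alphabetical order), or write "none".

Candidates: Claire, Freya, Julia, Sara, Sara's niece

*herself* is a reflexive; Principle A requires it to be bound within its binding domain — the matrix clause.
— Claire: subject of the clause headed by 'informed'; does not c-command the reflexive — cannot bind it (Principle A).
— Freya: second object of the clause headed by 'informed'; does not c-command the reflexive — cannot bind it (Principle A).
— Julia: subject of the matrix clause; c-commands the reflexive within its binding domain — allowed (Principle A).
— Sara: possessor inside the object DP of the clause headed by 'informed'; does not c-command the reflexive — cannot bind it (Principle A).
— Sara's niece: object of the clause headed by 'informed'; does not c-command the reflexive — cannot bind it (Principle A).

Julia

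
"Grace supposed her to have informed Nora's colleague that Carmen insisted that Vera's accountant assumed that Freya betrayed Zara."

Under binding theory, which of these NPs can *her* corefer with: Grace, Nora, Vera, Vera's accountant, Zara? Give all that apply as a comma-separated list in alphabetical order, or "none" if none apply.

*her* is a pronoun; Principle B requires it to be free in its binding domain — the matrix clause.
— Grace: subject of the matrix clause; c-commands the pronoun within its binding domain — blocked (Principle B).
— Nora: possessor inside the object DP of the clause headed by 'informed'; is c-commanded by the pronoun; coreference would bind this R-expression — blocked (Principle C).
— Vera: possessor inside the subject DP of the clause headed by 'assumed'; is c-commanded by the pronoun; coreference would bind this R-expression — blocked (Principle C).
— Vera's accountant: subject of the clause headed by 'assumed'; is c-commanded by the pronoun; coreference would bind this R-expression — blocked (Principle C).
— Zara: object of the clause headed by 'betrayed'; is c-commanded by the pronoun; coreference would bind this R-expression — blocked (Principle C).

none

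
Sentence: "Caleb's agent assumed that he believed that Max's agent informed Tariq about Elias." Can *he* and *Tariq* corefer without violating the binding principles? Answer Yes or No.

*Tariq* is an R-expression; Principle C requires it to be free (not bound by any c-commanding expression).
— he: subject of the clause headed by 'believed'; the pronoun c-commands the R-expression — coreference blocked (Principle C).

No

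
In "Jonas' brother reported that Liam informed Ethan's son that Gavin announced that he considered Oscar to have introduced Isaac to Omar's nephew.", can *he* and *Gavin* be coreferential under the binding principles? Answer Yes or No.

*Gavin* is an R-expression; Principle C requires it to be free (not bound by any c-commanding expression).
— he: subject of the clause headed by 'considered'; the pronoun does not c-command the R-expression — coreference allowed.

Yes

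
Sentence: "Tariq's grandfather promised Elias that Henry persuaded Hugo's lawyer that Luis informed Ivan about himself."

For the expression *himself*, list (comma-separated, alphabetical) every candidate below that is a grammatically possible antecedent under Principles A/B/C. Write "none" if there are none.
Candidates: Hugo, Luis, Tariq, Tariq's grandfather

*himself* is a reflexive; Principle A requires it to be bound within its binding domain — the clause headed by 'informed'.
— Hugo: possessor inside the object DP of the clause headed by 'persuaded'; does not c-command the reflexive — cannot bind it (Principle A).
— Luis: subject of the clause headed by 'informed'; c-commands the reflexive within its binding domain — allowed (Principle A).
— Tariq: possessor inside the subject DP of the matrix clause; does not c-command the reflexive — cannot bind it (Principle A).
— Tariq's grandfather: subject of the matrix clause; c-commands the reflexive but lies outside its binding domain — cannot bind it (Principle A).

Luis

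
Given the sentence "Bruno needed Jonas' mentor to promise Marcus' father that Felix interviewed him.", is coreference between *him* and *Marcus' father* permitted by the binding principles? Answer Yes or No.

*him* is a pronoun; Principle B requires it to be free in its binding domain — the clause headed by 'interviewed'.
— Marcus' father: object of the clause headed by 'promise'; c-commands the pronoun but lies outside its binding domain — allowed.

Yes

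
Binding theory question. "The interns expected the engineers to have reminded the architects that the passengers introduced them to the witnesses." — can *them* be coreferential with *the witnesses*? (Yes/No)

No

*them* is a pronoun; Principle B requires it to be free in its binding domain — the clause headed by 'introduced'.
— the witnesses: second object of the clause headed by 'introduced'; is c-commanded by the pronoun; coreference would bind this R-expression — blocked (Principle C).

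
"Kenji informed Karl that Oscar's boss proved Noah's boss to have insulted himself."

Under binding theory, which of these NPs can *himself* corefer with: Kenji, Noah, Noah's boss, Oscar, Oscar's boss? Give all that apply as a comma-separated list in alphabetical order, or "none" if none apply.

*himself* is a reflexive; Principle A requires it to be bound within its binding domain — the clause headed by 'insulted'.
— Kenji: subject of the matrix clause; c-commands the reflexive but lies outside its binding domain — cannot bind it (Principle A).
— Noah: possessor inside the subject DP of the clause headed by 'insulted'; does not c-command the reflexive — cannot bind it (Principle A).
— Noah's boss: subject of the clause headed by 'insulted'; c-commands the reflexive within its binding domain — allowed (Principle A).
— Oscar: possessor inside the subject DP of the clause headed by 'proved'; does not c-command the reflexive — cannot bind it (Principle A).
— Oscar's boss: subject of the clause headed by 'proved'; c-commands the reflexive but lies outside its binding domain — cannot bind it (Principle A).

Noah's boss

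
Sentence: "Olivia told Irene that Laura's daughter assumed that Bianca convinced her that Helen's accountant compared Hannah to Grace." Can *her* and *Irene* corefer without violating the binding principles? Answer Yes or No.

*Irene* is an R-expression; Principle C requires it to be free (not bound by any c-commanding expression).
— her: object of the clause headed by 'convinced'; the pronoun does not c-command the R-expression — coreference allowed.

Yes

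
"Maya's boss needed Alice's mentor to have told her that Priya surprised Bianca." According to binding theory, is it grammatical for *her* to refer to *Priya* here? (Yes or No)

No

*Priya* is an R-expression; Principle C requires it to be free (not bound by any c-commanding expression).
— her: object of the clause headed by 'told'; the pronoun c-commands the R-expression — coreference blocked (Principle C).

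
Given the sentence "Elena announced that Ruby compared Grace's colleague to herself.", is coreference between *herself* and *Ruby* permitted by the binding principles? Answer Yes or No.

Yes

*herself* is a reflexive; Principle A requires it to be bound within its binding domain — the clause headed by 'compared'.
— Ruby: subject of the clause headed by 'compared'; c-commands the reflexive within its binding domain — allowed (Principle A).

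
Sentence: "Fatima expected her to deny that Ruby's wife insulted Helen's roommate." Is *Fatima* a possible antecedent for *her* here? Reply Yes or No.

No

*her* is a pronoun; Principle B requires it to be free in its binding domain — the matrix clause.
— Fatima: subject of the matrix clause; c-commands the pronoun within its binding domain — blocked (Principle B).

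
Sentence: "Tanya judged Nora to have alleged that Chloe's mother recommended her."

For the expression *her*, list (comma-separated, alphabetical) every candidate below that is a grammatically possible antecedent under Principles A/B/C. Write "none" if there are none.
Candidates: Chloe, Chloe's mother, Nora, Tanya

*her* is a pronoun; Principle B requires it to be free in its binding domain — the clause headed by 'recommended'.
— Chloe: possessor inside the subject DP of the clause headed by 'recommended'; does not c-command the pronoun — Principle B does not apply; allowed.
— Chloe's mother: subject of the clause headed by 'recommended'; c-commands the pronoun within its binding domain — blocked (Principle B).
— Nora: subject of the clause headed by 'alleged'; c-commands the pronoun but lies outside its binding domain — allowed.
— Tanya: subject of the matrix clause; c-commands the pronoun but lies outside its binding domain — allowed.

Chloe, Nora, Tanya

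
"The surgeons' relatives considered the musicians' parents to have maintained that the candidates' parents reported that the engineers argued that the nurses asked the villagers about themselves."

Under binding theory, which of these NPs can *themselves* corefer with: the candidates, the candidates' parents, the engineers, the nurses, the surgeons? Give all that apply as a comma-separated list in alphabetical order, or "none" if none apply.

*themselves* is a reflexive; Principle A requires it to be bound within its binding domain — the clause headed by 'asked'.
— the candidates: possessor inside the subject DP of the clause headed by 'reported'; does not c-command the reflexive — cannot bind it (Principle A).
— the candidates' parents: subject of the clause headed by 'reported'; c-commands the reflexive but lies outside its binding domain — cannot bind it (Principle A).
— the engineers: subject of the clause headed by 'argued'; c-commands the reflexive but lies outside its binding domain — cannot bind it (Principle A).
— the nurses: subject of the clause headed by 'asked'; c-commands the reflexive within its binding domain — allowed (Principle A).
— the surgeons: possessor inside the subject DP of the matrix clause; does not c-command the reflexive — cannot bind it (Principle A).

the nurses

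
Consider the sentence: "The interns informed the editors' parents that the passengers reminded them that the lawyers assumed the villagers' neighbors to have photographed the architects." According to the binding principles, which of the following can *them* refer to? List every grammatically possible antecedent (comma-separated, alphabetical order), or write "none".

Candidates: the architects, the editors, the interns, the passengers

*them* is a pronoun; Principle B requires it to be free in its binding domain — the clause headed by 'reminded'.
— the architects: object of the clause headed by 'photographed'; is c-commanded by the pronoun; coreference would bind this R-expression — blocked (Principle C).
— the editors: possessor inside the object DP of the matrix clause; does not c-command the pronoun — Principle B does not apply; allowed.
— the interns: subject of the matrix clause; c-commands the pronoun but lies outside its binding domain — allowed.
— the passengers: subject of the clause headed by 'reminded'; c-commands the pronoun within its binding domain — blocked (Principle B).

the editors, the interns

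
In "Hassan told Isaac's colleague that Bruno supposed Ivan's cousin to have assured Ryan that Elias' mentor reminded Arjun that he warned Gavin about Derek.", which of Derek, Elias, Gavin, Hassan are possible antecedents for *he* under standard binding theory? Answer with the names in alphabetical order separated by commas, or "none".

Elias, Hassan

*he* is a pronoun; Principle B requires it to be free in its binding domain — the clause headed by 'warned'.
— Derek: second object of the clause headed by 'warned'; is c-commanded by the pronoun; coreference would bind this R-expression — blocked (Principle C).
— Elias: possessor inside the subject DP of the clause headed by 'reminded'; does not c-command the pronoun — Principle B does not apply; allowed.
— Gavin: object of the clause headed by 'warned'; is c-commanded by the pronoun; coreference would bind this R-expression — blocked (Principle C).
— Hassan: subject of the matrix clause; c-commands the pronoun but lies outside its binding domain — allowed.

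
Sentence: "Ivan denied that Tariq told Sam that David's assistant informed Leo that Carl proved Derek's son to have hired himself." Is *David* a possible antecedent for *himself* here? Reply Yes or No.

*himself* is a reflexive; Principle A requires it to be bound within its binding domain — the clause headed by 'hired'.
— David: possessor inside the subject DP of the clause headed by 'informed'; does not c-command the reflexive — cannot bind it (Principle A).

No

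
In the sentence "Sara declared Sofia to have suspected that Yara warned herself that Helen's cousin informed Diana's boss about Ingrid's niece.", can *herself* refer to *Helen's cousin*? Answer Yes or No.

*herself* is a reflexive; Principle A requires it to be bound within its binding domain — the clause headed by 'warned'.
— Helen's cousin: subject of the clause headed by 'informed'; does not c-command the reflexive — cannot bind it (Principle A).

No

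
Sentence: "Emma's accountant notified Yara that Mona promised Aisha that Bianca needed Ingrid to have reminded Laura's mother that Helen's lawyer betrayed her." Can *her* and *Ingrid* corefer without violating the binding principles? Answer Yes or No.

Yes

*Ingrid* is an R-expression; Principle C requires it to be free (not bound by any c-commanding expression).
— her: object of the clause headed by 'betrayed'; the pronoun does not c-command the R-expression — coreference allowed.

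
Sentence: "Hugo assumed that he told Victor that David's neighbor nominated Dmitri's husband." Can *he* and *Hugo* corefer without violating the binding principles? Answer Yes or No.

Yes

*Hugo* is an R-expression; Principle C requires it to be free (not bound by any c-commanding expression).
— he: subject of the clause headed by 'told'; the pronoun does not c-command the R-expression — coreference allowed.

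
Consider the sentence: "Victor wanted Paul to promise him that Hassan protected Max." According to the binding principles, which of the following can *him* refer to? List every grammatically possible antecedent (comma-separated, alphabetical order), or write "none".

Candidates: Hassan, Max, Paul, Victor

Victor

*him* is a pronoun; Principle B requires it to be free in its binding domain — the clause headed by 'promise'.
— Hassan: subject of the clause headed by 'protected'; is c-commanded by the pronoun; coreference would bind this R-expression — blocked (Principle C).
— Max: object of the clause headed by 'protected'; is c-commanded by the pronoun; coreference would bind this R-expression — blocked (Principle C).
— Paul: subject of the clause headed by 'promise'; c-commands the pronoun within its binding domain — blocked (Principle B).
— Victor: subject of the matrix clause; c-commands the pronoun but lies outside its binding domain — allowed.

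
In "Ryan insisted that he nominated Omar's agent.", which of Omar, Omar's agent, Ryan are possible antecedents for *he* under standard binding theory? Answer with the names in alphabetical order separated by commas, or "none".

Ryan

*he* is a pronoun; Principle B requires it to be free in its binding domain — the clause headed by 'nominated'.
— Omar: possessor inside the object DP of the clause headed by 'nominated'; is c-commanded by the pronoun; coreference would bind this R-expression — blocked (Principle C).
— Omar's agent: object of the clause headed by 'nominated'; is c-commanded by the pronoun; coreference would bind this R-expression — blocked (Principle C).
— Ryan: subject of the matrix clause; c-commands the pronoun but lies outside its binding domain — allowed.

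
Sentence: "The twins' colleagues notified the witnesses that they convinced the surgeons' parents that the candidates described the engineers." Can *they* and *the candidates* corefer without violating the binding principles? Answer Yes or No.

No

*the candidates* is an R-expression; Principle C requires it to be free (not bound by any c-commanding expression).
— they: subject of the clause headed by 'convinced'; the pronoun c-commands the R-expression — coreference blocked (Principle C).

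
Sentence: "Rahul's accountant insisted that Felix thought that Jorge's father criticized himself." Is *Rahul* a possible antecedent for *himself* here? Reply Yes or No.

*himself* is a reflexive; Principle A requires it to be bound within its binding domain — the clause headed by 'criticized'.
— Rahul: possessor inside the subject DP of the matrix clause; does not c-command the reflexive — cannot bind it (Principle A).

No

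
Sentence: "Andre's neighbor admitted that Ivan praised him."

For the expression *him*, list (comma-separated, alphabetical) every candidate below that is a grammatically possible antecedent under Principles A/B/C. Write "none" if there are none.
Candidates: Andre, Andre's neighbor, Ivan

*him* is a pronoun; Principle B requires it to be free in its binding domain — the clause headed by 'praised'.
— Andre: possessor inside the subject DP of the matrix clause; does not c-command the pronoun — Principle B does not apply; allowed.
— Andre's neighbor: subject of the matrix clause; c-commands the pronoun but lies outside its binding domain — allowed.
— Ivan: subject of the clause headed by 'praised'; c-commands the pronoun within its binding domain — blocked (Principle B).

Andre, Andre's neighbor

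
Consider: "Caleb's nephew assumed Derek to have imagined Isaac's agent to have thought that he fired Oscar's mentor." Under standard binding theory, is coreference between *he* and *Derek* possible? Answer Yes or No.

Yes

*Derek* is an R-expression; Principle C requires it to be free (not bound by any c-commanding expression).
— he: subject of the clause headed by 'fired'; the pronoun does not c-command the R-expression — coreference allowed.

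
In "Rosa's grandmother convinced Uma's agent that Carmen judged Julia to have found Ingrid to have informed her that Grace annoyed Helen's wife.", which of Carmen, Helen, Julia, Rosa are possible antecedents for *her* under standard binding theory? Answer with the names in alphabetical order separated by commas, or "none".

*her* is a pronoun; Principle B requires it to be free in its binding domain — the clause headed by 'informed'.
— Carmen: subject of the clause headed by 'judged'; c-commands the pronoun but lies outside its binding domain — allowed.
— Helen: possessor inside the object DP of the clause headed by 'annoyed'; is c-commanded by the pronoun; coreference would bind this R-expression — blocked (Principle C).
— Julia: subject of the clause headed by 'found'; c-commands the pronoun but lies outside its binding domain — allowed.
— Rosa: possessor inside the subject DP of the matrix clause; does not c-command the pronoun — Principle B does not apply; allowed.

Carmen, Julia, Rosa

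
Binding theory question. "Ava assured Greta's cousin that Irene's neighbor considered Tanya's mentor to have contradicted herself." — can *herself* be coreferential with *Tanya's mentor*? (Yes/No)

Yes

*herself* is a reflexive; Principle A requires it to be bound within its binding domain — the clause headed by 'contradicted'.
— Tanya's mentor: subject of the clause headed by 'contradicted'; c-commands the reflexive within its binding domain — allowed (Principle A).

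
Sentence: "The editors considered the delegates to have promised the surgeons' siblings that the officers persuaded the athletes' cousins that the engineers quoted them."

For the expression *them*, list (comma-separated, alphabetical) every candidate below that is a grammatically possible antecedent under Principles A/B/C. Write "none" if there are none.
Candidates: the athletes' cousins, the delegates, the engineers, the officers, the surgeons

the athletes' cousins, the delegates, the officers, the surgeons

*them* is a pronoun; Principle B requires it to be free in its binding domain — the clause headed by 'quoted'.
— the athletes' cousins: object of the clause headed by 'persuaded'; c-commands the pronoun but lies outside its binding domain — allowed.
— the delegates: subject of the clause headed by 'promised'; c-commands the pronoun but lies outside its binding domain — allowed.
— the engineers: subject of the clause headed by 'quoted'; c-commands the pronoun within its binding domain — blocked (Principle B).
— the officers: subject of the clause headed by 'persuaded'; c-commands the pronoun but lies outside its binding domain — allowed.
— the surgeons: possessor inside the object DP of the clause headed by 'promised'; does not c-command the pronoun — Principle B does not apply; allowed.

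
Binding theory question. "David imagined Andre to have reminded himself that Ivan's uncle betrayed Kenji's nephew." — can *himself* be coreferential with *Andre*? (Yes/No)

Yes

*himself* is a reflexive; Principle A requires it to be bound within its binding domain — the clause headed by 'reminded'.
— Andre: subject of the clause headed by 'reminded'; c-commands the reflexive within its binding domain — allowed (Principle A).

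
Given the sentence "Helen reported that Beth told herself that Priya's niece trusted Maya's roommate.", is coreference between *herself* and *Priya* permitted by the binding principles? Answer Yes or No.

*herself* is a reflexive; Principle A requires it to be bound within its binding domain — the clause headed by 'told'.
— Priya: possessor inside the subject DP of the clause headed by 'trusted'; does not c-command the reflexive — cannot bind it (Principle A).

No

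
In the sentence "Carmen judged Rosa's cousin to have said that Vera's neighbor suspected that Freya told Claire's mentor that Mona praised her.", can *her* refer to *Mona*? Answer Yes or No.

No

*her* is a pronoun; Principle B requires it to be free in its binding domain — the clause headed by 'praised'.
— Mona: subject of the clause headed by 'praised'; c-commands the pronoun within its binding domain — blocked (Principle B).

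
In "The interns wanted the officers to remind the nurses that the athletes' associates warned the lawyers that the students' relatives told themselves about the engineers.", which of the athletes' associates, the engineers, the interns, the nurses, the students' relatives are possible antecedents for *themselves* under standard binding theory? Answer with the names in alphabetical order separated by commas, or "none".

*themselves* is a reflexive; Principle A requires it to be bound within its binding domain — the clause headed by 'told'.
— the athletes' associates: subject of the clause headed by 'warned'; c-commands the reflexive but lies outside its binding domain — cannot bind it (Principle A).
— the engineers: second object of the clause headed by 'told'; does not c-command the reflexive — cannot bind it (Principle A).
— the interns: subject of the matrix clause; c-commands the reflexive but lies outside its binding domain — cannot bind it (Principle A).
— the nurses: object of the clause headed by 'remind'; c-commands the reflexive but lies outside its binding domain — cannot bind it (Principle A).
— the students' relatives: subject of the clause headed by 'told'; c-commands the reflexive within its binding domain — allowed (Principle A).

the students' relatives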